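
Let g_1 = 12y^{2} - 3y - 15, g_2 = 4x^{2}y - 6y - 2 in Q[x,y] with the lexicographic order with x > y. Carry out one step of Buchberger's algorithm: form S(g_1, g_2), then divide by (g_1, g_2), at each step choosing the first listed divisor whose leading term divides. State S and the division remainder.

lcm(LM(g_1), LM(g_2)) = x^{2}y^{2}.
S = (lcm/LT(g_1))·g_1 − (lcm/LT(g_2))·g_2 = -\tfrac{1}{4}x^{2}y - \tfrac{5}{4}x^{2} + \tfrac{3}{2}y^{2} + \tfrac{1}{2}y.
Reduce S modulo (g_1, g_2) in that order:
  leading term x^{2}y: subtract (-\tfrac{1}{16})·g_2 from -\tfrac{1}{4}x^{2}y - \tfrac{5}{4}x^{2} + \tfrac{3}{2}y^{2} + \tfrac{1}{2}y → -\tfrac{5}{4}x^{2} + \tfrac{3}{2}y^{2} + \tfrac{1}{8}y - \tfrac{1}{8}
  leading term x^{2}: no divisor's leading term divides it; move -\tfrac{5}{4}x^{2} to the remainder.
  leading term y^{2}: subtract (\tfrac{1}{8})·g_1 from \tfrac{3}{2}y^{2} + \tfrac{1}{8}y - \tfrac{1}{8} → \tfrac{1}{2}y + \tfrac{7}{4}
  leading term y: no divisor's leading term divides it; move \tfrac{1}{2}y to the remainder.
  leading term 1: no divisor's leading term divides it; move \tfrac{7}{4} to the remainder.
The remainder -\tfrac{5}{4}x^{2} + \tfrac{1}{2}y + \tfrac{7}{4} is nonzero, so it would be added as the next basis element.

S(g_1, g_2) = -\tfrac{1}{4}x^{2}y - \tfrac{5}{4}x^{2} + \tfrac{3}{2}y^{2} + \tfrac{1}{2}y; remainder on division = -\tfrac{5}{4}x^{2} + \tfrac{1}{2}y + \tfrac{7}{4}.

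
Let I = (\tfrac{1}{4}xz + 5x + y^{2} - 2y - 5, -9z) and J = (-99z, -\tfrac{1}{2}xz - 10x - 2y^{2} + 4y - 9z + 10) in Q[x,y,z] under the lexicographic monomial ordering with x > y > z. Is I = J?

Yes, the ideals are equal.

Two ideals are equal iff their reduced Gröbner bases coincide (the reduced basis is unique for a fixed ordering).
Buchberger on the first generating set:
f_1 = \tfrac{1}{4}xz + 5x + y^{2} - 2y - 5, LT = xz.
f_2 = -9z, LT = z.

S(f_1,f_2): lcm = xz. S = 20x + 4y^{2} - 8y - 20.
  reduce S modulo (f_1, f_2):
  remainder 20x + 4y^{2} - 8y - 20 ≠ 0; add g_3 = 20x + 4y^{2} - 8y - 20 to the basis.

The other S-polynomials (S(f_1,g_3), S(f_2,g_3)) all reduce to 0 modulo the current basis, so we have a Gröbner basis.
Inter-reduce: drop elements whose leading term is divisible by another's, tail-reduce, and make monic.
Reduced Gröbner basis: {x + \tfrac{1}{5}y^{2} - \tfrac{2}{5}y - 1, z}.

Buchberger on the second generating set:
h_1 = -99z, LT = z.
h_2 = -\tfrac{1}{2}xz - 10x - 2y^{2} + 4y - 9z + 10, LT = xz.

S(h_1,h_2): lcm = xz. S = -20x - 4y^{2} + 8y - 18z + 20.
  reduce S modulo (h_1, h_2):
  remainder -20x - 4y^{2} + 8y + 20 ≠ 0; add k_3 = -20x - 4y^{2} + 8y + 20 to the basis.

The other S-polynomials (S(h_1,k_3), S(h_2,k_3)) all reduce to 0 modulo the current basis, so we have a Gröbner basis.
Inter-reduce: drop elements whose leading term is divisible by another's, tail-reduce, and make monic.
Reduced Gröbner basis: {x + \tfrac{1}{5}y^{2} - \tfrac{2}{5}y - 1, z}.

Same reduced basis, so the two generating sets span the same ideal.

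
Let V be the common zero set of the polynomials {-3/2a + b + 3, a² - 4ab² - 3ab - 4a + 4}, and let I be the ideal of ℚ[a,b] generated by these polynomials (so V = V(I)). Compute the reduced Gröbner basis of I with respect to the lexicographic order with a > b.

The reduced Gröbner basis is the canonical form of the ideal for this ordering.

f_1 = -3/2a + b + 3, LT = a.
f_2 = a² - 4ab² - 3ab - 4a + 4, LT = a².

S(f_1,f_2): lcm = a². S = 4ab² + 7/3ab + 2a - 4.
  leading term ab²: subtract (-8/3b²)·f_1 from 4ab² + 7/3ab + 2a - 4 → 7/3ab + 2a + 8/3b³ + 8b² - 4
  leading term ab: subtract (-14/9b)·f_1 from 7/3ab + 2a + 8/3b³ + 8b² - 4 → 2a + 8/3b³ + 86/9b² + 14/3b - 4
  leading term a: subtract (-4/3)·f_1 from 2a + 8/3b³ + 86/9b² + 14/3b - 4 → 8/3b³ + 86/9b² + 6b
  leading term b³: no divisor's leading term divides it; move 8/3b³ to the remainder.
  leading term b²: no divisor's leading term divides it; move 86/9b² to the remainder.
  leading term b: no divisor's leading term divides it; move 6b to the remainder.
  remainder 8/3b³ + 86/9b² + 6b ≠ 0; add g_3 = 8/3b³ + 86/9b² + 6b to the basis.

The other S-polynomials (S(f_1,g_3), S(f_2,g_3)) all reduce to 0 modulo the current basis, so we have a Gröbner basis.
Inter-reduce: drop elements whose leading term is divisible by another's, tail-reduce, and make monic.

G = {a - ⅔b - 2, b³ + 43/12b² + 9/4b}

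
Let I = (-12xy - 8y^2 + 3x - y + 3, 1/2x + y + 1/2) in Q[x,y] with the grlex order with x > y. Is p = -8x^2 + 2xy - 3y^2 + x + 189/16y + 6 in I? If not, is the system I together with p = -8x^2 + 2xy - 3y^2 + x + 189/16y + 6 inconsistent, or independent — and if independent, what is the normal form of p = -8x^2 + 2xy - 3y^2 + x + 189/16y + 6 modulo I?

Adjoining -8x^2 + 2xy - 3y^2 + x + 189/16y + 6 makes the ideal the whole ring: the system is inconsistent.

First compute the reduced Gröbner basis of I by Buchberger's algorithm.
f_1 = -12xy - 8y^2 + 3x - y + 3, LT = xy.
f_2 = 1/2x + y + 1/2, LT = x.

S(f_1,f_2): lcm = xy. S = -4/3y^2 - 1/4x - 11/12y - 1/4.
  leading term y^2: no divisor's leading term divides it; move -4/3y^2 to the remainder.
  leading term x: subtract (-1/2)·f_2 from -1/4x - 11/12y - 1/4 → -5/12y
  leading term y: no divisor's leading term divides it; move -5/12y to the remainder.
  remainder -4/3y^2 - 5/12y ≠ 0; add h_3 = -4/3y^2 - 5/12y to the basis.

The other S-polynomials (S(f_1,h_3), S(f_2,h_3)) all reduce to 0 modulo the current basis, so we have a Gröbner basis.
Inter-reduce: drop elements whose leading term is divisible by another's, tail-reduce, and make monic.
Reduced Gröbner basis: {y^2 + 5/16y, x + 2y + 1}.
Label its elements g_1 = y^2 + 5/16y, g_2 = x + 2y + 1.

Reduce p = -8x^2 + 2xy - 3y^2 + x + 189/16y + 6 modulo G:
  leading term x^2: subtract (-8x)·g_2 from -8x^2 + 2xy - 3y^2 + x + 189/16y + 6 → 18xy - 3y^2 + 9x + 189/16y + 6
  leading term xy: subtract (18y)·g_2 from 18xy - 3y^2 + 9x + 189/16y + 6 → -39y^2 + 9x - 99/16y + 6
  leading term y^2: subtract (-39)·g_1 from -39y^2 + 9x - 99/16y + 6 → 9x + 6y + 6
  leading term x: subtract (9)·g_2 from 9x + 6y + 6 → -12y - 3
  leading term y: no divisor's leading term divides it; move -12y to the remainder.
  leading term 1: no divisor's leading term divides it; move -3 to the remainder.
  normal form = -12y - 3.
The normal form is nonzero, so p ∉ I. Since p minus its normal form lies in I, I + (p) = I + (r) where r = -12y - 3; decide whether this ideal is the whole ring.
Run Buchberger on G together with r (pairs among the g_i already reduce to 0 since G is a Gröbner basis):
g_1 = y^2 + 5/16y, LT = y^2.
g_2 = x + 2y + 1, LT = x.
r = -12y - 3, LT = y.

S(g_1,r): lcm = y^2. S = 1/16y.
  leading term y: subtract (-1/192)·r from 1/16y → -1/64
  leading term 1: no divisor's leading term divides it; move -1/64 to the remainder.
  remainder -1/64 ≠ 0; add m_4 = -1/64 to the basis.

The other S-polynomials (S(g_1,g_2), S(g_2,r), S(g_1,m_4), S(g_2,m_4), S(r,m_4)) all reduce to 0 modulo the current basis, so we have a Gröbner basis.
Inter-reduce: drop elements whose leading term is divisible by another's, tail-reduce, and make monic.
Reduced Gröbner basis: {1}.
The reduced Gröbner basis of I + (p) is {1}: the ideal is the whole ring, so the enlarged system has no common solution — adjoining p is inconsistent.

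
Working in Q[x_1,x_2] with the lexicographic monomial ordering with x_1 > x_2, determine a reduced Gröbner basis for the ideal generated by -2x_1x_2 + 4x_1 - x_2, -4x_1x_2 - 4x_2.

f_1 = -2x_1x_2 + 4x_1 - x_2, LT = x_1x_2.
f_2 = -4x_1x_2 - 4x_2, LT = x_1x_2.

S(f_1,f_2): lcm = x_1x_2. S = -2x_1 - 1/2x_2.
  reduce S modulo (f_1, f_2):
  remainder -2x_1 - 1/2x_2 ≠ 0; add g_3 = -2x_1 - 1/2x_2 to the basis.

S(f_1,g_3): lcm = x_1x_2. S = -2x_1 - 1/4x_2^2 + 1/2x_2.
  reduce S modulo (f_1, f_2, g_3):
  remainder -1/4x_2^2 + x_2 ≠ 0; add g_4 = -1/4x_2^2 + x_2 to the basis.

The other S-polynomials (S(f_2,g_3), S(f_1,g_4), S(f_2,g_4), S(g_3,g_4)) all reduce to 0 modulo the current basis, so we have a Gröbner basis.
Inter-reduce: drop elements whose leading term is divisible by another's, tail-reduce, and make monic.

G = {x_1 + 1/4x_2, x_2^2 - 4x_2}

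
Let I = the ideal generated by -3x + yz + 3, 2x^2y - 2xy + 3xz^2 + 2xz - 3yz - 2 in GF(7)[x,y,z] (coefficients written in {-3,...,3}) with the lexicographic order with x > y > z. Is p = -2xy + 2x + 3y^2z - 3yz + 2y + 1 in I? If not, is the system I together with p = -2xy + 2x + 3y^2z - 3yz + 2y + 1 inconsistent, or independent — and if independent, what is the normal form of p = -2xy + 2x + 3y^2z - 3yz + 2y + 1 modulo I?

First compute the reduced Gröbner basis of I by Buchberger's algorithm.
f_1 = -3x + yz + 3, LT = x.
f_2 = 2x^2y - 2xy + 3xz^2 + 2xz - 3yz - 2, LT = x^2y.

S(f_1,f_2): lcm = x^2y. S = 2xy^2z + 2xz^2 - xz - 2yz + 1.
  leading term xy^2z: subtract (-3y^2z)·f_1 from 2xy^2z + 2xz^2 - xz - 2yz + 1 → 2xz^2 - xz + 3y^3z^2 + 2y^2z - 2yz + 1
  leading term xz^2: subtract (-3z^2)·f_1 from 2xz^2 - xz + 3y^3z^2 + 2y^2z - 2yz + 1 → -xz + 3y^3z^2 + 2y^2z + 3yz^3 - 2yz + 2z^2 + 1
  leading term xz: subtract (-2z)·f_1 from -xz + 3y^3z^2 + 2y^2z + 3yz^3 - 2yz + 2z^2 + 1 → 3y^3z^2 + 2y^2z + 3yz^3 + 2yz^2 - 2yz + 2z^2 - z + 1
  leading term y^3z^2: no divisor's leading term divides it; move 3y^3z^2 to the remainder.
  leading term y^2z: no divisor's leading term divides it; move 2y^2z to the remainder.
  leading term yz^3: no divisor's leading term divides it; move 3yz^3 to the remainder.
  leading term yz^2: no divisor's leading term divides it; move 2yz^2 to the remainder.
  leading term yz: no divisor's leading term divides it; move -2yz to the remainder.
  leading term z^2: no divisor's leading term divides it; move 2z^2 to the remainder.
  leading term z: no divisor's leading term divides it; move -z to the remainder.
  leading term 1: no divisor's leading term divides it; move 1 to the remainder.
  remainder 3y^3z^2 + 2y^2z + 3yz^3 + 2yz^2 - 2yz + 2z^2 - z + 1 ≠ 0; add h_3 = 3y^3z^2 + 2y^2z + 3yz^3 + 2yz^2 - 2yz + 2z^2 - z + 1 to the basis.

The other S-polynomials (S(f_1,h_3), S(f_2,h_3)) all reduce to 0 modulo the current basis, so we have a Gröbner basis.
Inter-reduce: drop elements whose leading term is divisible by another's, tail-reduce, and make monic.
Reduced Gröbner basis: {x + 2yz - 1, y^3z^2 + 3y^2z + yz^3 + 3yz^2 - 3yz + 3z^2 + 2z - 2}.
Label its elements g_1 = x + 2yz - 1, g_2 = y^3z^2 + 3y^2z + yz^3 + 3yz^2 - 3yz + 3z^2 + 2z - 2.

Reduce p = -2xy + 2x + 3y^2z - 3yz + 2y + 1 modulo G:
  leading term xy: subtract (-2y)·g_1 from -2xy + 2x + 3y^2z - 3yz + 2y + 1 → 2x - 3yz + 1
  leading term x: subtract (2)·g_1 from 2x - 3yz + 1 → 3
  leading term 1: no divisor's leading term divides it; move 3 to the remainder.
  normal form = 3.
The normal form is nonzero, so p ∉ I. Since p minus its normal form lies in I, I + (p) = I + (r) where r = 3; decide whether this ideal is the whole ring.
Here r = 3 is a nonzero constant, hence a unit: 1 ∈ I + (p), the Gröbner basis of I + (p) is {1}, and the enlarged system has no common solution — adjoining p is inconsistent.

Ideal membership is decidable via reduction modulo a Gröbner basis.

Adjoining -2xy + 2x + 3y^2z - 3yz + 2y + 1 makes the ideal the whole ring: the system is inconsistent.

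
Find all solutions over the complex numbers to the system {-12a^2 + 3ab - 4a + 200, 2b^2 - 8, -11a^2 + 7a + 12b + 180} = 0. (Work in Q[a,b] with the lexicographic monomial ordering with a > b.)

{(-4, 2)}

Compute a lex Gröbner basis by Buchberger's algorithm.
f_1 = -12a^2 + 3ab - 4a + 200, LT = a^2.
f_2 = 2b^2 - 8, LT = b^2.
f_3 = -11a^2 + 7a + 12b + 180, LT = a^2.

S(f_1,f_3): lcm = a^2. S = -1/4ab + 32/33a + 12/11b - 10/33.
  leading term ab: no divisor's leading term divides it; move -1/4ab to the remainder.
  leading term a: no divisor's leading term divides it; move 32/33a to the remainder.
  leading term b: no divisor's leading term divides it; move 12/11b to the remainder.
  leading term 1: no divisor's leading term divides it; move -10/33 to the remainder.
  remainder -1/4ab + 32/33a + 12/11b - 10/33 ≠ 0; add h_4 = -1/4ab + 32/33a + 12/11b - 10/33 to the basis.

S(f_1,h_4): lcm = a^2b. S = 128/33a^2 - 1/4ab^2 + 155/33ab - 40/33a - 50/3b.
  leading term a^2: subtract (-32/99)·f_1 from 128/33a^2 - 1/4ab^2 + 155/33ab - 40/33a - 50/3b → -1/4ab^2 + 17/3ab - 248/99a - 50/3b + 6400/99
  leading term ab^2: subtract (-1/8a)·f_2 from -1/4ab^2 + 17/3ab - 248/99a - 50/3b + 6400/99 → 17/3ab - 347/99a - 50/3b + 6400/99
  leading term ab: subtract (-68/3)·h_4 from 17/3ab - 347/99a - 50/3b + 6400/99 → 1829/99a + 266/33b + 520/9
  leading term a: no divisor's leading term divides it; move 1829/99a to the remainder.
  leading term b: no divisor's leading term divides it; move 266/33b to the remainder.
  leading term 1: no divisor's leading term divides it; move 520/9 to the remainder.
  remainder 1829/99a + 266/33b + 520/9 ≠ 0; add h_5 = 1829/99a + 266/33b + 520/9 to the basis.

S(f_2,h_4): lcm = ab^2. S = 128/33ab - 4a + 48/11b^2 - 40/33b.
  leading term ab: subtract (-512/33)·h_4 from 128/33ab - 4a + 48/11b^2 - 40/33b → 12028/1089a + 48/11b^2 + 5704/363b - 5120/1089
  leading term a: subtract (388/649)·h_5 from 12028/1089a + 48/11b^2 + 5704/363b - 5120/1089 → 48/11b^2 + 77776/7139b - 280160/7139
  leading term b^2: subtract (24/11)·f_2 from 48/11b^2 + 77776/7139b - 280160/7139 → 77776/7139b - 155552/7139
  leading term b: no divisor's leading term divides it; move 77776/7139b to the remainder.
  leading term 1: no divisor's leading term divides it; move -155552/7139 to the remainder.
  remainder 77776/7139b - 155552/7139 ≠ 0; add h_6 = 77776/7139b - 155552/7139 to the basis.

The other S-polynomials (S(f_1,f_2), S(f_2,f_3), S(f_3,h_4), S(f_1,h_5), S(f_2,h_5), S(f_3,h_5), S(h_4,h_5), S(f_1,h_6), S(f_2,h_6), S(f_3,h_6), S(h_4,h_6), S(h_5,h_6)) all reduce to 0 modulo the current basis, so we have a Gröbner basis.
Inter-reduce: drop elements whose leading term is divisible by another's, tail-reduce, and make monic.
Reduced Gröbner basis: {a + 4, b - 2}.

Since the basis is lex-ordered, b - 2 is univariate in b. Its roots are {2}. Back-substituting each root into the other basis elements fixes the other coordinates.
  b = 2: the earlier basis element becomes a + 4 = 0, giving a = -4 — point (-4, 2).
Check: every point annihilates each of the original generators.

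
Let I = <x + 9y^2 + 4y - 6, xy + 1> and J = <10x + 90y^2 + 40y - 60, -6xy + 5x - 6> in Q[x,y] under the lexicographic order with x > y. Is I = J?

No, the ideals differ.

Since reduced Gröbner bases are canonical representatives of ideals under a given ordering, it suffices to compute and compare them.
Buchberger on the first generating set:
f_1 = x + 9y^2 + 4y - 6, LT = x.
f_2 = xy + 1, LT = xy.

S(f_1,f_2): lcm = xy. S = 9y^3 + 4y^2 - 6y - 1.
  reduce S modulo (f_1, f_2):
  remainder 9y^3 + 4y^2 - 6y - 1 ≠ 0; add g_3 = 9y^3 + 4y^2 - 6y - 1 to the basis.

The other S-polynomials (S(f_1,g_3), S(f_2,g_3)) all reduce to 0 modulo the current basis, so we have a Gröbner basis.
Inter-reduce: drop elements whose leading term is divisible by another's, tail-reduce, and make monic.
Reduced Gröbner basis: {x + 9y^2 + 4y - 6, y^3 + 4/9y^2 - 2/3y - 1/9}.

Buchberger on the second generating set:
h_1 = 10x + 90y^2 + 40y - 60, LT = x.
h_2 = -6xy + 5x - 6, LT = xy.

S(h_1,h_2): lcm = xy. S = 5/6x + 9y^3 + 4y^2 - 6y - 1.
  reduce S modulo (h_1, h_2):
  remainder 9y^3 - 7/2y^2 - 28/3y + 4 ≠ 0; add k_3 = 9y^3 - 7/2y^2 - 28/3y + 4 to the basis.

The other S-polynomials (S(h_1,k_3), S(h_2,k_3)) all reduce to 0 modulo the current basis, so we have a Gröbner basis.
Inter-reduce: drop elements whose leading term is divisible by another's, tail-reduce, and make monic.
Reduced Gröbner basis: {x + 9y^2 + 4y - 6, y^3 - 7/18y^2 - 28/27y + 4/9}.

The bases are distinct; the ideals are different.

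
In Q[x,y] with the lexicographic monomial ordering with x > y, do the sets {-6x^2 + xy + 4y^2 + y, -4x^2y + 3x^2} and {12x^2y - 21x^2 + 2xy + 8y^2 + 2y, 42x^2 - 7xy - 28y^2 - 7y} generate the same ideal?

Equality of ideals is decidable: compute both reduced Gröbner bases (unique for the ordering) and check whether they agree.
Buchberger on the first generating set:
f_1 = -6x^2 + xy + 4y^2 + y, LT = x^2.
f_2 = -4x^2y + 3x^2, LT = x^2y.

S(f_1,f_2): lcm = x^2y. S = 3/4x^2 - 1/6xy^2 - 2/3y^3 - 1/6y^2.
  leading term x^2: subtract (-1/8)·f_1 from 3/4x^2 - 1/6xy^2 - 2/3y^3 - 1/6y^2 → -1/6xy^2 + 1/8xy - 2/3y^3 + 1/3y^2 + 1/8y
  leading term xy^2: no divisor's leading term divides it; move -1/6xy^2 to the remainder.
  leading term xy: no divisor's leading term divides it; move 1/8xy to the remainder.
  leading term y^3: no divisor's leading term divides it; move -2/3y^3 to the remainder.
  leading term y^2: no divisor's leading term divides it; move 1/3y^2 to the remainder.
  leading term y: no divisor's leading term divides it; move 1/8y to the remainder.
  remainder -1/6xy^2 + 1/8xy - 2/3y^3 + 1/3y^2 + 1/8y ≠ 0; add g_3 = -1/6xy^2 + 1/8xy - 2/3y^3 + 1/3y^2 + 1/8y to the basis.

S(f_1,g_3): lcm = x^2y^2. S = 3/4x^2y - 25/6xy^3 + 2xy^2 + 3/4xy - 2/3y^4 - 1/6y^3.
  leading term x^2y: subtract (-1/8y)·f_1 from 3/4x^2y - 25/6xy^3 + 2xy^2 + 3/4xy - 2/3y^4 - 1/6y^3 → -25/6xy^3 + 17/8xy^2 + 3/4xy - 2/3y^4 + 1/3y^3 + 1/8y^2
  leading term xy^3: subtract (25y)·g_3 from -25/6xy^3 + 17/8xy^2 + 3/4xy - 2/3y^4 + 1/3y^3 + 1/8y^2 → -xy^2 + 3/4xy + 16y^4 - 8y^3 - 3y^2
  leading term xy^2: subtract (6)·g_3 from -xy^2 + 3/4xy + 16y^4 - 8y^3 - 3y^2 → 16y^4 - 4y^3 - 5y^2 - 3/4y
  leading term y^4: no divisor's leading term divides it; move 16y^4 to the remainder.
  leading term y^3: no divisor's leading term divides it; move -4y^3 to the remainder.
  leading term y^2: no divisor's leading term divides it; move -5y^2 to the remainder.
  leading term y: no divisor's leading term divides it; move -3/4y to the remainder.
  remainder 16y^4 - 4y^3 - 5y^2 - 3/4y ≠ 0; add g_4 = 16y^4 - 4y^3 - 5y^2 - 3/4y to the basis.

The other S-polynomials (S(f_2,g_3), S(f_1,g_4), S(f_2,g_4), S(g_3,g_4)) all reduce to 0 modulo the current basis, so we have a Gröbner basis.
Inter-reduce: drop elements whose leading term is divisible by another's, tail-reduce, and make monic.
Reduced Gröbner basis: {x^2 - 1/6xy - 2/3y^2 - 1/6y, xy^2 - 3/4xy + 4y^3 - 2y^2 - 3/4y, y^4 - 1/4y^3 - 5/16y^2 - 3/64y}.

Buchberger on the second generating set:
h_1 = 12x^2y - 21x^2 + 2xy + 8y^2 + 2y, LT = x^2y.
h_2 = 42x^2 - 7xy - 28y^2 - 7y, LT = x^2.

S(h_1,h_2): lcm = x^2y. S = -7/4x^2 + 1/6xy^2 + 1/6xy + 2/3y^3 + 5/6y^2 + 1/6y.
  leading term x^2: subtract (-1/24)·h_2 from -7/4x^2 + 1/6xy^2 + 1/6xy + 2/3y^3 + 5/6y^2 + 1/6y → 1/6xy^2 - 1/8xy + 2/3y^3 - 1/3y^2 - 1/8y
  leading term xy^2: no divisor's leading term divides it; move 1/6xy^2 to the remainder.
  leading term xy: no divisor's leading term divides it; move -1/8xy to the remainder.
  leading term y^3: no divisor's leading term divides it; move 2/3y^3 to the remainder.
  leading term y^2: no divisor's leading term divides it; move -1/3y^2 to the remainder.
  leading term y: no divisor's leading term divides it; move -1/8y to the remainder.
  remainder 1/6xy^2 - 1/8xy + 2/3y^3 - 1/3y^2 - 1/8y ≠ 0; add k_3 = 1/6xy^2 - 1/8xy + 2/3y^3 - 1/3y^2 - 1/8y to the basis.

S(h_1,k_3): lcm = x^2y^2. S = -x^2y - 4xy^3 + 13/6xy^2 + 3/4xy + 2/3y^3 + 1/6y^2.
  leading term x^2y: subtract (-1/12)·h_1 from -x^2y - 4xy^3 + 13/6xy^2 + 3/4xy + 2/3y^3 + 1/6y^2 → -7/4x^2 - 4xy^3 + 13/6xy^2 + 11/12xy + 2/3y^3 + 5/6y^2 + 1/6y
  leading term x^2: subtract (-1/24)·h_2 from -7/4x^2 - 4xy^3 + 13/6xy^2 + 11/12xy + 2/3y^3 + 5/6y^2 + 1/6y → -4xy^3 + 13/6xy^2 + 5/8xy + 2/3y^3 - 1/3y^2 - 1/8y
  leading term xy^3: subtract (-24y)·k_3 from -4xy^3 + 13/6xy^2 + 5/8xy + 2/3y^3 - 1/3y^2 - 1/8y → -5/6xy^2 + 5/8xy + 16y^4 - 22/3y^3 - 10/3y^2 - 1/8y
  leading term xy^2: subtract (-5)·k_3 from -5/6xy^2 + 5/8xy + 16y^4 - 22/3y^3 - 10/3y^2 - 1/8y → 16y^4 - 4y^3 - 5y^2 - 3/4y
  leading term y^4: no divisor's leading term divides it; move 16y^4 to the remainder.
  leading term y^3: no divisor's leading term divides it; move -4y^3 to the remainder.
  leading term y^2: no divisor's leading term divides it; move -5y^2 to the remainder.
  leading term y: no divisor's leading term divides it; move -3/4y to the remainder.
  remainder 16y^4 - 4y^3 - 5y^2 - 3/4y ≠ 0; add k_4 = 16y^4 - 4y^3 - 5y^2 - 3/4y to the basis.

The other S-polynomials (S(h_2,k_3), S(h_1,k_4), S(h_2,k_4), S(k_3,k_4)) all reduce to 0 modulo the current basis, so we have a Gröbner basis.
Inter-reduce: drop elements whose leading term is divisible by another's, tail-reduce, and make monic.
Reduced Gröbner basis: {x^2 - 1/6xy - 2/3y^2 - 1/6y, xy^2 - 3/4xy + 4y^3 - 2y^2 - 3/4y, y^4 - 1/4y^3 - 5/16y^2 - 3/64y}.

Same reduced basis, so the two generating sets span the same ideal.

Yes, the ideals are equal.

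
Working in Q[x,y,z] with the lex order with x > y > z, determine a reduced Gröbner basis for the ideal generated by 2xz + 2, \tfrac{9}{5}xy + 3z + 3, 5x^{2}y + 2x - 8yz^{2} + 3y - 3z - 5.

G = {x + \tfrac{40}{19}z^{4} + \tfrac{40}{19}z^{3} - \tfrac{15}{19}z^{2} - \tfrac{6}{19}z - \tfrac{10}{19}, y - \tfrac{5}{3}z^{2} - \tfrac{5}{3}z, z^{5} + z^{4} - \tfrac{3}{8}z^{3} - \tfrac{3}{20}z^{2} - \tfrac{1}{4}z - \tfrac{19}{40}}

f_1 = 2xz + 2, LT = xz.
f_2 = \tfrac{9}{5}xy + 3z + 3, LT = xy.
f_3 = 5x^{2}y + 2x - 8yz^{2} + 3y - 3z - 5, LT = x^{2}y.

S(f_1,f_2): lcm = xyz. S = y - \tfrac{5}{3}z^{2} - \tfrac{5}{3}z.
  leading term y: no divisor's leading term divides it; move y to the remainder.
  leading term z^{2}: no divisor's leading term divides it; move -\tfrac{5}{3}z^{2} to the remainder.
  leading term z: no divisor's leading term divides it; move -\tfrac{5}{3}z to the remainder.
  remainder y - \tfrac{5}{3}z^{2} - \tfrac{5}{3}z ≠ 0; add g_4 = y - \tfrac{5}{3}z^{2} - \tfrac{5}{3}z to the basis.

S(f_1,f_3): lcm = x^{2}yz. S = xy - \tfrac{2}{5}xz + \tfrac{8}{5}yz^{3} - \tfrac{3}{5}yz + \tfrac{3}{5}z^{2} + z.
  leading term xy: subtract (\tfrac{5}{9})·f_2 from xy - \tfrac{2}{5}xz + \tfrac{8}{5}yz^{3} - \tfrac{3}{5}yz + \tfrac{3}{5}z^{2} + z → -\tfrac{2}{5}xz + \tfrac{8}{5}yz^{3} - \tfrac{3}{5}yz + \tfrac{3}{5}z^{2} - \tfrac{2}{3}z - \tfrac{5}{3}
  leading term xz: subtract (-\tfrac{1}{5})·f_1 from -\tfrac{2}{5}xz + \tfrac{8}{5}yz^{3} - \tfrac{3}{5}yz + \tfrac{3}{5}z^{2} - \tfrac{2}{3}z - \tfrac{5}{3} → \tfrac{8}{5}yz^{3} - \tfrac{3}{5}yz + \tfrac{3}{5}z^{2} - \tfrac{2}{3}z - \tfrac{19}{15}
  leading term yz^{3}: subtract (\tfrac{8}{5}z^{3})·g_4 from \tfrac{8}{5}yz^{3} - \tfrac{3}{5}yz + \tfrac{3}{5}z^{2} - \tfrac{2}{3}z - \tfrac{19}{15} → -\tfrac{3}{5}yz + \tfrac{8}{3}z^{5} + \tfrac{8}{3}z^{4} + \tfrac{3}{5}z^{2} - \tfrac{2}{3}z - \tfrac{19}{15}
  leading term yz: subtract (-\tfrac{3}{5}z)·g_4 from -\tfrac{3}{5}yz + \tfrac{8}{3}z^{5} + \tfrac{8}{3}z^{4} + \tfrac{3}{5}z^{2} - \tfrac{2}{3}z - \tfrac{19}{15} → \tfrac{8}{3}z^{5} + \tfrac{8}{3}z^{4} - z^{3} - \tfrac{2}{5}z^{2} - \tfrac{2}{3}z - \tfrac{19}{15}
  leading term z^{5}: no divisor's leading term divides it; move \tfrac{8}{3}z^{5} to the remainder.
  leading term z^{4}: no divisor's leading term divides it; move \tfrac{8}{3}z^{4} to the remainder.
  leading term z^{3}: no divisor's leading term divides it; move -z^{3} to the remainder.
  leading term z^{2}: no divisor's leading term divides it; move -\tfrac{2}{5}z^{2} to the remainder.
  leading term z: no divisor's leading term divides it; move -\tfrac{2}{3}z to the remainder.
  leading term 1: no divisor's leading term divides it; move -\tfrac{19}{15} to the remainder.
  remainder \tfrac{8}{3}z^{5} + \tfrac{8}{3}z^{4} - z^{3} - \tfrac{2}{5}z^{2} - \tfrac{2}{3}z - \tfrac{19}{15} ≠ 0; add g_5 = \tfrac{8}{3}z^{5} + \tfrac{8}{3}z^{4} - z^{3} - \tfrac{2}{5}z^{2} - \tfrac{2}{3}z - \tfrac{19}{15} to the basis.

S(f_2,f_3): lcm = x^{2}y. S = \tfrac{5}{3}xz + \tfrac{19}{15}x + \tfrac{8}{5}yz^{2} - \tfrac{3}{5}y + \tfrac{3}{5}z + 1.
  leading term xz: subtract (\tfrac{5}{6})·f_1 from \tfrac{5}{3}xz + \tfrac{19}{15}x + \tfrac{8}{5}yz^{2} - \tfrac{3}{5}y + \tfrac{3}{5}z + 1 → \tfrac{19}{15}x + \tfrac{8}{5}yz^{2} - \tfrac{3}{5}y + \tfrac{3}{5}z - \tfrac{2}{3}
  leading term x: no divisor's leading term divides it; move \tfrac{19}{15}x to the remainder.
  leading term yz^{2}: subtract (\tfrac{8}{5}z^{2})·g_4 from \tfrac{8}{5}yz^{2} - \tfrac{3}{5}y + \tfrac{3}{5}z - \tfrac{2}{3} → -\tfrac{3}{5}y + \tfrac{8}{3}z^{4} + \tfrac{8}{3}z^{3} + \tfrac{3}{5}z - \tfrac{2}{3}
  leading term y: subtract (-\tfrac{3}{5})·g_4 from -\tfrac{3}{5}y + \tfrac{8}{3}z^{4} + \tfrac{8}{3}z^{3} + \tfrac{3}{5}z - \tfrac{2}{3} → \tfrac{8}{3}z^{4} + \tfrac{8}{3}z^{3} - z^{2} - \tfrac{2}{5}z - \tfrac{2}{3}
  leading term z^{4}: no divisor's leading term divides it; move \tfrac{8}{3}z^{4} to the remainder.
  leading term z^{3}: no divisor's leading term divides it; move \tfrac{8}{3}z^{3} to the remainder.
  leading term z^{2}: no divisor's leading term divides it; move -z^{2} to the remainder.
  leading term z: no divisor's leading term divides it; move -\tfrac{2}{5}z to the remainder.
  leading term 1: no divisor's leading term divides it; move -\tfrac{2}{3} to the remainder.
  remainder \tfrac{19}{15}x + \tfrac{8}{3}z^{4} + \tfrac{8}{3}z^{3} - z^{2} - \tfrac{2}{5}z - \tfrac{2}{3} ≠ 0; add g_6 = \tfrac{19}{15}x + \tfrac{8}{3}z^{4} + \tfrac{8}{3}z^{3} - z^{2} - \tfrac{2}{5}z - \tfrac{2}{3} to the basis.

The other S-polynomials (S(f_1,g_4), S(f_2,g_4), S(f_3,g_4), S(f_1,g_5), S(f_2,g_5), S(f_3,g_5), S(g_4,g_5), S(f_1,g_6), S(f_2,g_6), S(f_3,g_6), S(g_4,g_6), S(g_5,g_6)) all reduce to 0 modulo the current basis, so we have a Gröbner basis.
Inter-reduce: drop elements whose leading term is divisible by another's, tail-reduce, and make monic.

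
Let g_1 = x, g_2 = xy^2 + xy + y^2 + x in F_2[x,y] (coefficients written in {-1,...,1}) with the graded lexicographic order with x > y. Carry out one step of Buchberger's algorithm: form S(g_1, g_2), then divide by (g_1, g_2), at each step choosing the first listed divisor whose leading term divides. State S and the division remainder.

lcm(LM(g_1), LM(g_2)) = xy^2.
S = (lcm/LT(g_1))·g_1 − (lcm/LT(g_2))·g_2 = xy + y^2 + x.
Reduce S modulo (g_1, g_2) in that order:
  leading term xy: subtract (y)·g_1 from xy + y^2 + x → y^2 + x
  leading term y^2: no divisor's leading term divides it; move y^2 to the remainder.
  leading term x: subtract (1)·g_1 from x → 0
The remainder y^2 is nonzero, so it would be added as the next basis element.

S(g_1, g_2) = xy + y^2 + x; remainder on division = y^2.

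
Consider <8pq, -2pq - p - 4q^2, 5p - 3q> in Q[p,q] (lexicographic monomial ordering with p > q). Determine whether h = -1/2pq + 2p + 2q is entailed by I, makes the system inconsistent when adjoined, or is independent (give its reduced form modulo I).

First compute the reduced Gröbner basis of I by Buchberger's algorithm.
f_1 = 8pq, LT = pq.
f_2 = -2pq - p - 4q^2, LT = pq.
f_3 = 5p - 3q, LT = p.

S(f_1,f_2): lcm = pq. S = -1/2p - 2q^2.
  leading term p: subtract (-1/10)·f_3 from -1/2p - 2q^2 → -2q^2 - 3/10q
  leading term q^2: no divisor's leading term divides it; move -2q^2 to the remainder.
  leading term q: no divisor's leading term divides it; move -3/10q to the remainder.
  remainder -2q^2 - 3/10q ≠ 0; add k_4 = -2q^2 - 3/10q to the basis.

S(f_1,f_3): lcm = pq. S = 3/5q^2.
  leading term q^2: subtract (-3/10)·k_4 from 3/5q^2 → -9/100q
  leading term q: no divisor's leading term divides it; move -9/100q to the remainder.
  remainder -9/100q ≠ 0; add k_5 = -9/100q to the basis.

The other S-polynomials (S(f_2,f_3), S(f_1,k_4), S(f_2,k_4), S(f_3,k_4), S(f_1,k_5), S(f_2,k_5), S(f_3,k_5), S(k_4,k_5)) all reduce to 0 modulo the current basis, so we have a Gröbner basis.
Inter-reduce: drop elements whose leading term is divisible by another's, tail-reduce, and make monic.
Reduced Gröbner basis: {p, q}.
Label its elements g_1 = p, g_2 = q.

Reduce h = -1/2pq + 2p + 2q modulo G:
  leading term pq: subtract (-1/2q)·g_1 from -1/2pq + 2p + 2q → 2p + 2q
  leading term p: subtract (2)·g_1 from 2p + 2q → 2q
  leading term q: subtract (2)·g_2 from 2q → 0
  normal form = 0.
Since the normal form is 0, h ∈ I.

The remainder on division by a Gröbner basis is unique — it is the normal form.

-1/2pq + 2p + 2q lies in I (it reduces to 0).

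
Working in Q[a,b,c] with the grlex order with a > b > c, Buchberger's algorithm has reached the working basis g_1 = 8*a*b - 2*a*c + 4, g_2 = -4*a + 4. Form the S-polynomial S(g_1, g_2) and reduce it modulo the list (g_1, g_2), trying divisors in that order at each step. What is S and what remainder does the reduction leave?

lcm(LM(g_1), LM(g_2)) = a*b.
S = (lcm/LT(g_1))·g_1 − (lcm/LT(g_2))·g_2 = -1/4*a*c + b + 1/2.
Reduce S modulo (g_1, g_2) in that order:
  leading term a*c: subtract (1/16*c)·g_2 from -1/4*a*c + b + 1/2 → b - 1/4*c + 1/2
  leading term b: no divisor's leading term divides it; move b to the remainder.
  leading term c: no divisor's leading term divides it; move -1/4*c to the remainder.
  leading term 1: no divisor's leading term divides it; move 1/2 to the remainder.
The remainder b - 1/4*c + 1/2 is nonzero, so it would be added as the next basis element.

S(g_1, g_2) = -1/4*a*c + b + 1/2; remainder on division = b - 1/4*c + 1/2.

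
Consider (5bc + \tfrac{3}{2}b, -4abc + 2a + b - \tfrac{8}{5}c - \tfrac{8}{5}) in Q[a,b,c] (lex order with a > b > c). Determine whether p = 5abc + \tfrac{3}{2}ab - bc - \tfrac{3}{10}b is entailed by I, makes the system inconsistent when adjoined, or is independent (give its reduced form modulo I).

First compute the reduced Gröbner basis of I by Buchberger's algorithm.
f_1 = 5bc + \tfrac{3}{2}b, LT = bc.
f_2 = -4abc + 2a + b - \tfrac{8}{5}c - \tfrac{8}{5}, LT = abc.

S(f_1,f_2): lcm = abc. S = \tfrac{3}{10}ab + \tfrac{1}{2}a + \tfrac{1}{4}b - \tfrac{2}{5}c - \tfrac{2}{5}.
  leading term ab: no divisor's leading term divides it; move \tfrac{3}{10}ab to the remainder.
  leading term a: no divisor's leading term divides it; move \tfrac{1}{2}a to the remainder.
  leading term b: no divisor's leading term divides it; move \tfrac{1}{4}b to the remainder.
  leading term c: no divisor's leading term divides it; move -\tfrac{2}{5}c to the remainder.
  leading term 1: no divisor's leading term divides it; move -\tfrac{2}{5} to the remainder.
  remainder \tfrac{3}{10}ab + \tfrac{1}{2}a + \tfrac{1}{4}b - \tfrac{2}{5}c - \tfrac{2}{5} ≠ 0; add h_3 = \tfrac{3}{10}ab + \tfrac{1}{2}a + \tfrac{1}{4}b - \tfrac{2}{5}c - \tfrac{2}{5} to the basis.

S(f_1,h_3): lcm = abc. S = \tfrac{3}{10}ab - \tfrac{5}{3}ac - \tfrac{5}{6}bc + \tfrac{4}{3}c^{2} + \tfrac{4}{3}c.
  leading term ab: subtract (1)·h_3 from \tfrac{3}{10}ab - \tfrac{5}{3}ac - \tfrac{5}{6}bc + \tfrac{4}{3}c^{2} + \tfrac{4}{3}c → -\tfrac{5}{3}ac - \tfrac{1}{2}a - \tfrac{5}{6}bc - \tfrac{1}{4}b + \tfrac{4}{3}c^{2} + \tfrac{26}{15}c + \tfrac{2}{5}
  leading term ac: no divisor's leading term divides it; move -\tfrac{5}{3}ac to the remainder.
  leading term a: no divisor's leading term divides it; move -\tfrac{1}{2}a to the remainder.
  leading term bc: subtract (-\tfrac{1}{6})·f_1 from -\tfrac{5}{6}bc - \tfrac{1}{4}b + \tfrac{4}{3}c^{2} + \tfrac{26}{15}c + \tfrac{2}{5} → \tfrac{4}{3}c^{2} + \tfrac{26}{15}c + \tfrac{2}{5}
  leading term c^{2}: no divisor's leading term divides it; move \tfrac{4}{3}c^{2} to the remainder.
  leading term c: no divisor's leading term divides it; move \tfrac{26}{15}c to the remainder.
  leading term 1: no divisor's leading term divides it; move \tfrac{2}{5} to the remainder.
  remainder -\tfrac{5}{3}ac - \tfrac{1}{2}a + \tfrac{4}{3}c^{2} + \tfrac{26}{15}c + \tfrac{2}{5} ≠ 0; add h_4 = -\tfrac{5}{3}ac - \tfrac{1}{2}a + \tfrac{4}{3}c^{2} + \tfrac{26}{15}c + \tfrac{2}{5} to the basis.

The other S-polynomials (S(f_2,h_3), S(f_1,h_4), S(f_2,h_4), S(h_3,h_4)) all reduce to 0 modulo the current basis, so we have a Gröbner basis.
Inter-reduce: drop elements whose leading term is divisible by another's, tail-reduce, and make monic.
Reduced Gröbner basis: {ab + \tfrac{5}{3}a + \tfrac{5}{6}b - \tfrac{4}{3}c - \tfrac{4}{3}, ac + \tfrac{3}{10}a - \tfrac{4}{5}c^{2} - \tfrac{26}{25}c - \tfrac{6}{25}, bc + \tfrac{3}{10}b}.
Label its elements g_1 = ab + \tfrac{5}{3}a + \tfrac{5}{6}b - \tfrac{4}{3}c - \tfrac{4}{3}, g_2 = ac + \tfrac{3}{10}a - \tfrac{4}{5}c^{2} - \tfrac{26}{25}c - \tfrac{6}{25}, g_3 = bc + \tfrac{3}{10}b.

Reduce p = 5abc + \tfrac{3}{2}ab - bc - \tfrac{3}{10}b modulo G:
  leading term abc: subtract (5c)·g_1 from 5abc + \tfrac{3}{2}ab - bc - \tfrac{3}{10}b → \tfrac{3}{2}ab - \tfrac{25}{3}ac - \tfrac{31}{6}bc - \tfrac{3}{10}b + \tfrac{20}{3}c^{2} + \tfrac{20}{3}c
  leading term ab: subtract (\tfrac{3}{2})·g_1 from \tfrac{3}{2}ab - \tfrac{25}{3}ac - \tfrac{31}{6}bc - \tfrac{3}{10}b + \tfrac{20}{3}c^{2} + \tfrac{20}{3}c → -\tfrac{25}{3}ac - \tfrac{5}{2}a - \tfrac{31}{6}bc - \tfrac{31}{20}b + \tfrac{20}{3}c^{2} + \tfrac{26}{3}c + 2
  leading term ac: subtract (-\tfrac{25}{3})·g_2 from -\tfrac{25}{3}ac - \tfrac{5}{2}a - \tfrac{31}{6}bc - \tfrac{31}{20}b + \tfrac{20}{3}c^{2} + \tfrac{26}{3}c + 2 → -\tfrac{31}{6}bc - \tfrac{31}{20}b
  leading term bc: subtract (-\tfrac{31}{6})·g_3 from -\tfrac{31}{6}bc - \tfrac{31}{20}b → 0
  normal form = 0.
Since the normal form is 0, p ∈ I.

5abc + \tfrac{3}{2}ab - bc - \tfrac{3}{10}b lies in I (it reduces to 0).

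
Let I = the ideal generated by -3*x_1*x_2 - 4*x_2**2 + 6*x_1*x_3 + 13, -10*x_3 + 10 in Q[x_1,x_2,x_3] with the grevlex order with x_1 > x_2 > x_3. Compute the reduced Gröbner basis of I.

G = {x_1*x_2 + 4/3*x_2**2 - 2*x_1 - 13/3, x_3 - 1}

Buchberger's algorithm terminates because the ascending chain of leading-term ideals stabilizes.

f_1 = -3*x_1*x_2 - 4*x_2**2 + 6*x_1*x_3 + 13, LT = x_1*x_2.
f_2 = -10*x_3 + 10, LT = x_3.

S(f_1,f_2): leading monomials are coprime, so the S-polynomial reduces to 0 (Buchberger's first criterion).
Every S-polynomial of the final basis reduces to 0, so we have a Gröbner basis.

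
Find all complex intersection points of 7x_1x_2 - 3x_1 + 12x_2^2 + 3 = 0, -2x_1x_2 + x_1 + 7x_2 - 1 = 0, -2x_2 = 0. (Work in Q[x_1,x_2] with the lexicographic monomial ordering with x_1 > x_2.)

{(1, 0)}

Compute a lex Gröbner basis by Buchberger's algorithm.
f_1 = 7x_1x_2 - 3x_1 + 12x_2^2 + 3, LT = x_1x_2.
f_2 = -2x_1x_2 + x_1 + 7x_2 - 1, LT = x_1x_2.
f_3 = -2x_2, LT = x_2.

S(f_1,f_2): lcm = x_1x_2. S = 1/14x_1 + 12/7x_2^2 + 7/2x_2 - 1/14.
  reduce S modulo (f_1, f_2, f_3):
  remainder 1/14x_1 - 1/14 ≠ 0; add h_4 = 1/14x_1 - 1/14 to the basis.

The other S-polynomials (S(f_1,f_3), S(f_2,f_3), S(f_1,h_4), S(f_2,h_4), S(f_3,h_4)) all reduce to 0 modulo the current basis, so we have a Gröbner basis.
Inter-reduce: drop elements whose leading term is divisible by another's, tail-reduce, and make monic.
Reduced Gröbner basis: {x_1 - 1, x_2}.

A lex Gröbner basis eliminates variables successively. Here x_2 depends only on x_2, with roots {0}; lifting each root through the earlier basis elements recovers the full solutions.
  x_2 = 0: the earlier basis element becomes x_1 - 1 = 0, giving x_1 = 1 — point (1, 0).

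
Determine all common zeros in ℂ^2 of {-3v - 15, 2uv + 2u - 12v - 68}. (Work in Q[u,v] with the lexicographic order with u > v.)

{(-1, -5)}

Compute a lex Gröbner basis by Buchberger's algorithm.
f_1 = -3v - 15, LT = v.
f_2 = 2uv + 2u - 12v - 68, LT = uv.

S(f_1,f_2): lcm = uv. S = 4u + 6v + 34.
  leading term u: no divisor's leading term divides it; move 4u to the remainder.
  leading term v: subtract (-2)·f_1 from 6v + 34 → 4
  leading term 1: no divisor's leading term divides it; move 4 to the remainder.
  remainder 4u + 4 ≠ 0; add h_3 = 4u + 4 to the basis.

The other S-polynomials (S(f_1,h_3), S(f_2,h_3)) all reduce to 0 modulo the current basis, so we have a Gröbner basis.
Inter-reduce: drop elements whose leading term is divisible by another's, tail-reduce, and make monic.
Reduced Gröbner basis: {u + 1, v + 5}.

The lex basis is triangular: the last element involves only v. Solving v + 5 = 0 gives v ∈ {-5}; substituting each value into the earlier elements determines the remaining variables.
  v = -5: the earlier basis element becomes u + 1 = 0, giving u = -1 — point (-1, -5).
Substituting each solution back into the original system confirms all equations vanish.
Zero-dimensionality of the ideal guarantees finitely many solutions over ℂ.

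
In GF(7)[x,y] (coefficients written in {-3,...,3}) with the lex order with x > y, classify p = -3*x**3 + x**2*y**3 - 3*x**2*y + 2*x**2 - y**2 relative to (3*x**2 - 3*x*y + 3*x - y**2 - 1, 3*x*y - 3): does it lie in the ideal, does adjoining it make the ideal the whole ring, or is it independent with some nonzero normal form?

-3*x**3 + x**2*y**3 - 3*x**2*y + 2*x**2 - y**2 is independent of I; its normal form modulo I is 3*y**3 + 3*y**2 - 2*y.

First compute the reduced Gröbner basis of I by Buchberger's algorithm.
f_1 = 3*x**2 - 3*x*y + 3*x - y**2 - 1, LT = x**2.
f_2 = 3*x*y - 3, LT = x*y.

S(f_1,f_2): lcm = x**2*y. S = -x*y**2 + x*y + x + 2*y**3 + 2*y.
  leading term x*y**2: subtract (2*y)·f_2 from -x*y**2 + x*y + x + 2*y**3 + 2*y → x*y + x + 2*y**3 + y
  leading term x*y: subtract (-2)·f_2 from x*y + x + 2*y**3 + y → x + 2*y**3 + y + 1
  leading term x: no divisor's leading term divides it; move x to the remainder.
  leading term y**3: no divisor's leading term divides it; move 2*y**3 to the remainder.
  leading term y: no divisor's leading term divides it; move y to the remainder.
  leading term 1: no divisor's leading term divides it; move 1 to the remainder.
  remainder x + 2*y**3 + y + 1 ≠ 0; add h_3 = x + 2*y**3 + y + 1 to the basis.

S(f_2,h_3): lcm = x*y. S = -2*y**4 - y**2 - y - 1.
  leading term y**4: no divisor's leading term divides it; move -2*y**4 to the remainder.
  leading term y**2: no divisor's leading term divides it; move -y**2 to the remainder.
  leading term y: no divisor's leading term divides it; move -y to the remainder.
  leading term 1: no divisor's leading term divides it; move -1 to the remainder.
  remainder -2*y**4 - y**2 - y - 1 ≠ 0; add h_4 = -2*y**4 - y**2 - y - 1 to the basis.

The other S-polynomials (S(f_1,h_3), S(f_1,h_4), S(f_2,h_4), S(h_3,h_4)) all reduce to 0 modulo the current basis, so we have a Gröbner basis.
Inter-reduce: drop elements whose leading term is divisible by another's, tail-reduce, and make monic.
Reduced Gröbner basis: {x + 2*y**3 + y + 1, y**4 - 3*y**2 - 3*y - 3}.
Label its elements g_1 = x + 2*y**3 + y + 1, g_2 = y**4 - 3*y**2 - 3*y - 3.

Reduce p = -3*x**3 + x**2*y**3 - 3*x**2*y + 2*x**2 - y**2 modulo G:
  leading term x**3: subtract (-3*x**2)·g_1 from -3*x**3 + x**2*y**3 - 3*x**2*y + 2*x**2 - y**2 → -2*x**2 - y**2
  leading term x**2: subtract (-2*x)·g_1 from -2*x**2 - y**2 → -3*x*y**3 + 2*x*y + 2*x - y**2
  leading term x*y**3: subtract (-3*y**3)·g_1 from -3*x*y**3 + 2*x*y + 2*x - y**2 → 2*x*y + 2*x - y**6 + 3*y**4 + 3*y**3 - y**2
  leading term x*y: subtract (2*y)·g_1 from 2*x*y + 2*x - y**6 + 3*y**4 + 3*y**3 - y**2 → 2*x - y**6 - y**4 + 3*y**3 - 3*y**2 - 2*y
  leading term x: subtract (2)·g_1 from 2*x - y**6 - y**4 + 3*y**3 - 3*y**2 - 2*y → -y**6 - y**4 - y**3 - 3*y**2 + 3*y - 2
  leading term y**6: subtract (-y**2)·g_2 from -y**6 - y**4 - y**3 - 3*y**2 + 3*y - 2 → 3*y**4 + 3*y**3 + y**2 + 3*y - 2
  leading term y**4: subtract (3)·g_2 from 3*y**4 + 3*y**3 + y**2 + 3*y - 2 → 3*y**3 + 3*y**2 - 2*y
  leading term y**3: no divisor's leading term divides it; move 3*y**3 to the remainder.
  leading term y**2: no divisor's leading term divides it; move 3*y**2 to the remainder.
  leading term y: no divisor's leading term divides it; move -2*y to the remainder.
  normal form = 3*y**3 + 3*y**2 - 2*y.
The normal form is nonzero, so p ∉ I. Since p minus its normal form lies in I, I + (p) = I + (r) where r = 3*y**3 + 3*y**2 - 2*y; decide whether this ideal is the whole ring.
Run Buchberger on G together with r (pairs among the g_i already reduce to 0 since G is a Gröbner basis):
g_1 = x + 2*y**3 + y + 1, LT = x.
g_2 = y**4 - 3*y**2 - 3*y - 3, LT = y**4.
r = 3*y**3 + 3*y**2 - 2*y, LT = y**3.

S(g_2,r): lcm = y**4. S = -y**3 - 3*y - 3.
  leading term y**3: subtract (2)·r from -y**3 - 3*y - 3 → y**2 + y - 3
  leading term y**2: no divisor's leading term divides it; move y**2 to the remainder.
  leading term y: no divisor's leading term divides it; move y to the remainder.
  leading term 1: no divisor's leading term divides it; move -3 to the remainder.
  remainder y**2 + y - 3 ≠ 0; add m_4 = y**2 + y - 3 to the basis.

The other S-polynomials (S(g_1,g_2), S(g_1,r), S(g_1,m_4), S(g_2,m_4), S(r,m_4)) all reduce to 0 modulo the current basis, so we have a Gröbner basis.
Inter-reduce: drop elements whose leading term is divisible by another's, tail-reduce, and make monic.
Reduced Gröbner basis: {x + 2*y + 2, y**2 + y - 3}.
The reduced Gröbner basis of I + (p) is {x + 2*y + 2, y**2 + y - 3} ≠ {1}, a proper ideal, so the enlarged system stays consistent: p is independent of I, with normal form 3*y**3 + 3*y**2 - 2*y.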